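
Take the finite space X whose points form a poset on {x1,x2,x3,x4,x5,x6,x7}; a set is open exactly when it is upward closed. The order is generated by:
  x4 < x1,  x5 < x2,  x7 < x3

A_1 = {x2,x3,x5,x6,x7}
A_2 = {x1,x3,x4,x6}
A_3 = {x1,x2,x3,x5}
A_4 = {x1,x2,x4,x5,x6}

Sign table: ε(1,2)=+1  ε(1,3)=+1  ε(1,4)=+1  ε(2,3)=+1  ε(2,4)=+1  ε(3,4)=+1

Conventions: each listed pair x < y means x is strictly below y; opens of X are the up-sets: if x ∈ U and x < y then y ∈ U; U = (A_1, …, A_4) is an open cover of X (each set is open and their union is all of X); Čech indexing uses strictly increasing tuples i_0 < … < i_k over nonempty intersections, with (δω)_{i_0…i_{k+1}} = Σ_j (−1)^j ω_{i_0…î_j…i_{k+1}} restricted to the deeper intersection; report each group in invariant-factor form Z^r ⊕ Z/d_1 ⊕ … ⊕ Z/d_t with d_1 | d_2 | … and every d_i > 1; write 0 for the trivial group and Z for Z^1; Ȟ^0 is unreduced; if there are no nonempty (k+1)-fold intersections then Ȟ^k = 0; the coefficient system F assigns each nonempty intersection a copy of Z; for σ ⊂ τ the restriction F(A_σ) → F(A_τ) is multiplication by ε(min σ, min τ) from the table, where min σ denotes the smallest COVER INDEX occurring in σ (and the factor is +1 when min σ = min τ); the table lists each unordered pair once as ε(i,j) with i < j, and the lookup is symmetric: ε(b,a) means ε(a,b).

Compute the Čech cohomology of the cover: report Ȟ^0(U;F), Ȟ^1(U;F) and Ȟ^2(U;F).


nonempty intersections:
  A12={x3,x6} A13={x2,x3,x5} A14={x2,x5,x6} A23={x1,x3} A24={x1,x4,x6} A34={x1,x2,x5}
  A123={x3} A124={x6} A134={x2,x5} A234={x1}
C dims 4,6,4; δ0: rk 3, SNF 1^3; δ1: rk 3, SNF 1^3
Ȟ^0: (4−3)−0=1 ⇒ Z
Ȟ^1: (6−3)−3=0 ⇒ 0
Ȟ^2: (4−0)−3=1 ⇒ Z

Ȟ^0 ≅ Z; Ȟ^1 ≅ 0; Ȟ^2 ≅ Z


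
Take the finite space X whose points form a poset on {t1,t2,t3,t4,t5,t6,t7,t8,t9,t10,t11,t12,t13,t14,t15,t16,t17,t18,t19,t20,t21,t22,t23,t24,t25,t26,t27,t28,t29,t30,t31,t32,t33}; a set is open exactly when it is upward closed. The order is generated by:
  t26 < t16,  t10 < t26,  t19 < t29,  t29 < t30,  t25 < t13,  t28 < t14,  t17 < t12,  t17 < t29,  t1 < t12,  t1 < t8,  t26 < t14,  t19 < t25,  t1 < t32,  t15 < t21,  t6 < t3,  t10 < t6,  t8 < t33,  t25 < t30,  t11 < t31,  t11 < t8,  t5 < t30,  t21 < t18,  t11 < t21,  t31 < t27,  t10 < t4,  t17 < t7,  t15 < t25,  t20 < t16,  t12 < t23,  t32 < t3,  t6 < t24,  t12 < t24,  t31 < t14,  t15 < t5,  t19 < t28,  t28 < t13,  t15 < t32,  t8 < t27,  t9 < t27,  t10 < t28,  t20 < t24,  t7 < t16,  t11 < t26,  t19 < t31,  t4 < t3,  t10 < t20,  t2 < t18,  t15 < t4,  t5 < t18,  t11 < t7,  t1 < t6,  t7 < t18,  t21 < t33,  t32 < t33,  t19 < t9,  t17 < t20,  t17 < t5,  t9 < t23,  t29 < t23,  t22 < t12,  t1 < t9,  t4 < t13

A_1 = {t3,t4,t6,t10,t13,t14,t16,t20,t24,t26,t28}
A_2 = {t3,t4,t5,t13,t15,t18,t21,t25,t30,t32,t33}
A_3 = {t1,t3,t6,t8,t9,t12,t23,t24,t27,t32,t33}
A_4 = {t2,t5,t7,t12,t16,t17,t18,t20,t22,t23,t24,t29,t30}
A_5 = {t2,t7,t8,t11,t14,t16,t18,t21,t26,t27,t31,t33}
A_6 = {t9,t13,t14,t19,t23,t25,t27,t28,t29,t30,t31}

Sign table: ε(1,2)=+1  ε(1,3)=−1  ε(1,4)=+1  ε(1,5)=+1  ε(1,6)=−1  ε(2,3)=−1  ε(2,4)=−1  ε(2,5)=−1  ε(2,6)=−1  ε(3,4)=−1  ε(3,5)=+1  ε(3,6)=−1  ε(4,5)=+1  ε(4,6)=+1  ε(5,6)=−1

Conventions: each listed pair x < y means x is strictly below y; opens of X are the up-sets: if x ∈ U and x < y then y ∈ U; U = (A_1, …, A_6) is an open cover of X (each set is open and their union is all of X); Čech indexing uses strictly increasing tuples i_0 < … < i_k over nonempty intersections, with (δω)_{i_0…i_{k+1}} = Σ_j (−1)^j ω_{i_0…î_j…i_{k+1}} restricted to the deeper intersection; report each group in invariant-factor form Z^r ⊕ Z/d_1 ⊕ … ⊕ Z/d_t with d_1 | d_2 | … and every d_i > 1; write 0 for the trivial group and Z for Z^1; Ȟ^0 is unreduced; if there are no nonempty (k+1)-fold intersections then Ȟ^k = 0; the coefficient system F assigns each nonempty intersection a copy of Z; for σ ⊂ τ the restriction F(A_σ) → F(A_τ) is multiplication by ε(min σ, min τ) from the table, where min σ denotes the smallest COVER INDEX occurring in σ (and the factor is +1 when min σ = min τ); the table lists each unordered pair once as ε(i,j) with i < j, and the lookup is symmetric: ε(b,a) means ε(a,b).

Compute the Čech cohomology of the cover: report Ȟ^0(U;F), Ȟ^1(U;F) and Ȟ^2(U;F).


Ȟ^0 = 0, Ȟ^1 = Z/2 and Ȟ^2 = Z

nonempty intersections:
  A12={t3,t4,t13} A13={t3,t6,t24} A14={t16,t20,t24} A15={t14,t16,t26} A16={t13,t14,t28} A23={t3,t32,t33} A24={t5,t18,t30} A25={t18,t21,t33} A26={t13,t25,t30} A34={t12,t23,t24} A35={t8,t27,t33} A36={t9,t23,t27} A45={t2,t7,t16,t18} A46={t23,t29,t30} A56={t14,t27,t31}
  A123={t3} A126={t13} A134={t24} A145={t16} A156={t14} A235={t33} A245={t18} A246={t30} A346={t23} A356={t27}
C dims 6,15,10; δ0: rk 6, SNF 1^5·2; δ1: rk 9, SNF 1^9
Ȟ^0: (6−6)−0=0 ⇒ 0
Ȟ^1: (15−9)−6=0 plus torsion [2] ⇒ Z/2
Ȟ^2: (10−0)−9=1 ⇒ Z


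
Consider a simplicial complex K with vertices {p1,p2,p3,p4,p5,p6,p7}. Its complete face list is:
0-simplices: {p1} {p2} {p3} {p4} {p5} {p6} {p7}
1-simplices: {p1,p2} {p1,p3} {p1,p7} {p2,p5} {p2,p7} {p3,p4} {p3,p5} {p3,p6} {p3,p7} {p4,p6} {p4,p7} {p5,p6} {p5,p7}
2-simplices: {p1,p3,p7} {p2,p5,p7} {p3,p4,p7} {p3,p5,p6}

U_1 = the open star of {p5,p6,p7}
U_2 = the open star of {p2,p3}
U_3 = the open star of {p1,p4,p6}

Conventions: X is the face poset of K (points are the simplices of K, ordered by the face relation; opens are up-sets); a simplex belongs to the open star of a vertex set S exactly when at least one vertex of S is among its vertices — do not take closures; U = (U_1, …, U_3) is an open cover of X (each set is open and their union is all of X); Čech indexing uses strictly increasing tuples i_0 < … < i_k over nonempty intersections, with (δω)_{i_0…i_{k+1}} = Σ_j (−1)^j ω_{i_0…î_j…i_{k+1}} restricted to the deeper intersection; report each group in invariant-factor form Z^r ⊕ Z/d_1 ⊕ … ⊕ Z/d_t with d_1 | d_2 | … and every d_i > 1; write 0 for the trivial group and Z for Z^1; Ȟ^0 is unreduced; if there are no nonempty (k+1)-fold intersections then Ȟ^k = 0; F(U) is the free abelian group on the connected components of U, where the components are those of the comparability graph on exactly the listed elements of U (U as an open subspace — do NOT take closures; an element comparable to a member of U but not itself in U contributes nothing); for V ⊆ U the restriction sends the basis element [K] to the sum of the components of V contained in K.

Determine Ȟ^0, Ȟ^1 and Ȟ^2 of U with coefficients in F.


nonempty overlaps:
  U1={{p5},{p6},{p7},{p1,p7},{p2,p5},{p2,p7},{p3,p5},{p3,p6},{p3,p7},{p4,p6},{p4,p7},{p5,p6},{p5,p7},{p1,p3,p7},{p2,p5,p7},{p3,p4,p7},{p3,p5,p6}} U2={{p2},{p3},{p1,p2},{p1,p3},{p2,p5},{p2,p7},{p3,p4},{p3,p5},{p3,p6},{p3,p7},{p1,p3,p7},{p2,p5,p7},{p3,p4,p7},{p3,p5,p6}} U3={{p1},{p4},{p6},{p1,p2},{p1,p3},{p1,p7},{p3,p4},{p3,p6},{p4,p6},{p4,p7},{p5,p6},{p1,p3,p7},{p3,p4,p7},{p3,p5,p6}}
  U12={{p2,p5},{p2,p7},{p3,p5},{p3,p6},{p3,p7},{p1,p3,p7},{p2,p5,p7},{p3,p4,p7},{p3,p5,p6}} U13={{p6},{p1,p7},{p3,p6},{p4,p6},{p4,p7},{p5,p6},{p1,p3,p7},{p3,p4,p7},{p3,p5,p6}} U23={{p1,p2},{p1,p3},{p3,p4},{p3,p6},{p1,p3,p7},{p3,p4,p7},{p3,p5,p6}}
  U123={{p3,p6},{p1,p3,p7},{p3,p4,p7},{p3,p5,p6}}
components per intersection:
  U1: {{p5},{p6},{p7},{p1,p7},{p2,p5},{p2,p7},{p3,p5},{p3,p6},{p3,p7},{p4,p6},{p4,p7},{p5,p6},{p5,p7},{p1,p3,p7},{p2,p5,p7},{p3,p4,p7},{p3,p5,p6}}
  U2: {{p2},{p1,p2},{p2,p5},{p2,p7},{p2,p5,p7}} {{p3},{p1,p3},{p3,p4},{p3,p5},{p3,p6},{p3,p7},{p1,p3,p7},{p3,p4,p7},{p3,p5,p6}}
  U3: {{p1},{p1,p2},{p1,p3},{p1,p7},{p1,p3,p7}} {{p4},{p6},{p3,p4},{p3,p6},{p4,p6},{p4,p7},{p5,p6},{p3,p4,p7},{p3,p5,p6}}
  U12: {{p2,p5},{p2,p7},{p2,p5,p7}} {{p3,p5},{p3,p6},{p3,p5,p6}} {{p3,p7},{p1,p3,p7},{p3,p4,p7}}
  U13: {{p6},{p3,p6},{p4,p6},{p5,p6},{p3,p5,p6}} {{p1,p7},{p1,p3,p7}} {{p4,p7},{p3,p4,p7}}
  U23: {{p1,p2}} {{p1,p3},{p1,p3,p7}} {{p3,p4},{p3,p4,p7}} {{p3,p6},{p3,p5,p6}}
  U123: {{p3,p6},{p3,p5,p6}} {{p1,p3,p7}} {{p3,p4,p7}}
C dims 5,10,3; δ0: rk 4, SNF 1^4; δ1: rk 3, SNF 1^3
degree 0: 5−4−0 = 1 → Ȟ^0 ≅ Z
degree 1: 10−3−4 = 3 → Ȟ^1 ≅ Z^3
degree 2: 3−0−3 = 0 → Ȟ^2 ≅ 0

Ȟ^0 = Z; Ȟ^1 = Z^3; Ȟ^2 = 0


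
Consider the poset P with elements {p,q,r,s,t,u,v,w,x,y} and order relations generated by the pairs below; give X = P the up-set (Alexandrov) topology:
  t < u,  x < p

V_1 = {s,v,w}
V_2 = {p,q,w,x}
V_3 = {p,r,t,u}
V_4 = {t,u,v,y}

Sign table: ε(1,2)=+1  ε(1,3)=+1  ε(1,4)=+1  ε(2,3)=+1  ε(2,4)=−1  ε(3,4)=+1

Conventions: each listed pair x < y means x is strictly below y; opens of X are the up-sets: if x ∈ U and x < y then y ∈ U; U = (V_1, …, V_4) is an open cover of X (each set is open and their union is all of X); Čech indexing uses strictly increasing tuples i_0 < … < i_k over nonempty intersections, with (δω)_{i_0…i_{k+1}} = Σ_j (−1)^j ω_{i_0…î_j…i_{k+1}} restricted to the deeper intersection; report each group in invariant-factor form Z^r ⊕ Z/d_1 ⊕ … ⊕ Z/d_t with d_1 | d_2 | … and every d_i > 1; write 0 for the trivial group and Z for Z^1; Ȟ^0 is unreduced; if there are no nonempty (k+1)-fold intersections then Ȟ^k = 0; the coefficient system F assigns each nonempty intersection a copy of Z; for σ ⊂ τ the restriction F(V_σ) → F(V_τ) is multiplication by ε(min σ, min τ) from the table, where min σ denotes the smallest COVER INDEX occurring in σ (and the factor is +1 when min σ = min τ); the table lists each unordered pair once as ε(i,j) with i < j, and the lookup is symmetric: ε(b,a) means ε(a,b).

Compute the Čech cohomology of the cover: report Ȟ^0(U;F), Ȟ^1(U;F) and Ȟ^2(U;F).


Ȟ^0 = Z, Ȟ^1 = Z, Ȟ^2 = 0

nerve simplices:
  V12={w} V14={v} V23={p} V34={t,u}
C dims 4,4; δ0: rk 3, SNF 1^3
degree 0: 4−3−0 = 1 → Ȟ^0 ≅ Z
degree 1: 4−0−3 = 1 → Ȟ^1 ≅ Z
degree 2: 0−0−0 = 0 → Ȟ^2 ≅ 0


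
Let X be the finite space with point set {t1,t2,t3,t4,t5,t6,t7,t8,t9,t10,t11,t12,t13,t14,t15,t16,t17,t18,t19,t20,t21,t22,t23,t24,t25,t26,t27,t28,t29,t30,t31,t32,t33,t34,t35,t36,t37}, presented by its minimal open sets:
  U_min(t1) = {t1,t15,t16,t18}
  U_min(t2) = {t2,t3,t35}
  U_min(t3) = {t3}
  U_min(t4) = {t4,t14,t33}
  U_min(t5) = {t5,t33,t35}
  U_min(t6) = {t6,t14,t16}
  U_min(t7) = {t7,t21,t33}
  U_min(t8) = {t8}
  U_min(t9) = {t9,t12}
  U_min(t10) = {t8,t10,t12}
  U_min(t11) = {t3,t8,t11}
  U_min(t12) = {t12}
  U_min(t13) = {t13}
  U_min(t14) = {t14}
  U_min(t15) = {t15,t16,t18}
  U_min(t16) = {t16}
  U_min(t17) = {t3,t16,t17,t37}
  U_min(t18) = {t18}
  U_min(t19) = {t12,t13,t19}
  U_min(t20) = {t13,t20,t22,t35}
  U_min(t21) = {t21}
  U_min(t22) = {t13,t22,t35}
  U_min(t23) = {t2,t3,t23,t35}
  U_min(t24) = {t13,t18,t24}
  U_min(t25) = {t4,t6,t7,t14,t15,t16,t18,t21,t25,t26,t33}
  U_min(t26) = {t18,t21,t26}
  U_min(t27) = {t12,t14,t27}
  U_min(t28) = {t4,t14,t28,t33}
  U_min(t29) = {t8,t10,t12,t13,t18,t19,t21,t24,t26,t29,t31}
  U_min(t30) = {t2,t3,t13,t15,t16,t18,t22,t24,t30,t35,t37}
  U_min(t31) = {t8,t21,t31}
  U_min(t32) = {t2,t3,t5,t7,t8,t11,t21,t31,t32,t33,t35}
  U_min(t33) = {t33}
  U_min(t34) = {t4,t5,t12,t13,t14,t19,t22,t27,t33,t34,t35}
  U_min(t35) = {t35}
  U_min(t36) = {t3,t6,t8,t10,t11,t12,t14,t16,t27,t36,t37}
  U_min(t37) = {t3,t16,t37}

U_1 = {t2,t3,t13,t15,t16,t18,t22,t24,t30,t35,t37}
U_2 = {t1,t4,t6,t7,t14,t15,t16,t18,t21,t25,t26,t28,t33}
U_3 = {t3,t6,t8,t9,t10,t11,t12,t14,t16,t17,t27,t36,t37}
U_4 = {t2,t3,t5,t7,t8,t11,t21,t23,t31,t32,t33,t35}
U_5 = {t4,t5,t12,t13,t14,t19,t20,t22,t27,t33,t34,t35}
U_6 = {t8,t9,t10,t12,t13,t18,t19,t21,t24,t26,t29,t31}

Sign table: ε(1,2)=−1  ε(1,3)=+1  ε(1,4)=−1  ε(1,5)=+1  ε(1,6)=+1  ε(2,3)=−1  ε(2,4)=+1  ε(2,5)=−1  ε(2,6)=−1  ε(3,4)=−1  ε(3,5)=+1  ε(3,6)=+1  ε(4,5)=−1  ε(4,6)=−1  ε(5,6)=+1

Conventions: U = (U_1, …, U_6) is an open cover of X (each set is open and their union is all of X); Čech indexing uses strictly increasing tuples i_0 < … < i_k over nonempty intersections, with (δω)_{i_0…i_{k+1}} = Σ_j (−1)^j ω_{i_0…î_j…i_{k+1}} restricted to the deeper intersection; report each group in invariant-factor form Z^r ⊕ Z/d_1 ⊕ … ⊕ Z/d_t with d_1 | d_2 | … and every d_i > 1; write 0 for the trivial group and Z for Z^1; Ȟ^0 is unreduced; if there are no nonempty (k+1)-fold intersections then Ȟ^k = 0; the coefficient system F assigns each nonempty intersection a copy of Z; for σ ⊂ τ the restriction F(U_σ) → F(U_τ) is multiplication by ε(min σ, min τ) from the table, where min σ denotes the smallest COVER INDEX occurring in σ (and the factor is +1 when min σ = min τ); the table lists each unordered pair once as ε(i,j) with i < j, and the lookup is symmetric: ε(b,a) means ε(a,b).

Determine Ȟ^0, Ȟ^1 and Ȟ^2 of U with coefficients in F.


cover nerve:
  U12={t15,t16,t18} U13={t3,t16,t37} U14={t2,t3,t35} U15={t13,t22,t35} U16={t13,t18,t24} U23={t6,t14,t16} U24={t7,t21,t33} U25={t4,t14,t33} U26={t18,t21,t26} U34={t3,t8,t11} U35={t12,t14,t27} U36={t8,t9,t10,t12} U45={t5,t33,t35} U46={t8,t21,t31} U56={t12,t13,t19}
  U123={t16} U126={t18} U134={t3} U145={t35} U156={t13} U235={t14} U245={t33} U246={t21} U346={t8} U356={t12}
C dims 6,15,10; δ0: rk 5, SNF 1^5; δ1: rk 10, SNF 1^9·2
Ȟ^0: (6−5)−0=1 ⇒ Z
Ȟ^1: (15−10)−5=0 ⇒ 0
Ȟ^2: (10−0)−10=0 plus torsion [2] ⇒ Z/2

Ȟ^0 ≅ Z, Ȟ^1 ≅ 0, Ȟ^2 ≅ Z/2


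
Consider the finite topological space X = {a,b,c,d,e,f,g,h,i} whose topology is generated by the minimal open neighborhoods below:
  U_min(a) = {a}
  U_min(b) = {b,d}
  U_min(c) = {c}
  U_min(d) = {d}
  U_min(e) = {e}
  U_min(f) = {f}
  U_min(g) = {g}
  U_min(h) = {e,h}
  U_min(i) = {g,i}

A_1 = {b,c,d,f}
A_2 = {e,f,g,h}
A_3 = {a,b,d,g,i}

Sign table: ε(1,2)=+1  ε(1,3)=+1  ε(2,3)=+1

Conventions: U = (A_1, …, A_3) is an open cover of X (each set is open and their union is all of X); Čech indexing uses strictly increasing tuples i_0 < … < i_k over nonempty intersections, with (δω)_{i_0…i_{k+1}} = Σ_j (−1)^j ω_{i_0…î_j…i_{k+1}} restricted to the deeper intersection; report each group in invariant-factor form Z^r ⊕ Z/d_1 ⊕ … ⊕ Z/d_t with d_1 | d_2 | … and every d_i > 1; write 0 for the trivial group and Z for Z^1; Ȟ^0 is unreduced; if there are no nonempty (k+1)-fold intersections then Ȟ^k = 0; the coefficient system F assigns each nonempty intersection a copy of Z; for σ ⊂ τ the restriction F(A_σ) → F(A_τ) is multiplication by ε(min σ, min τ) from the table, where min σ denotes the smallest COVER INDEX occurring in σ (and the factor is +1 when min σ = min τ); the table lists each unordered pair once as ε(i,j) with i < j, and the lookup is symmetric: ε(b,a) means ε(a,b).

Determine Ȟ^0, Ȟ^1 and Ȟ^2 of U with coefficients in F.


Ȟ^0(U;F) ≅ Z, Ȟ^1(U;F) ≅ Z and Ȟ^2(U;F) ≅ 0

nonempty intersections:
  A12={f} A13={b,d} A23={g}
C dims 3,3; δ0: rk 2, SNF 1^2
Ȟ^0: (3−2)−0=1 ⇒ Z
Ȟ^1: (3−0)−2=1 ⇒ Z
Ȟ^2: (0−0)−0=0 ⇒ 0


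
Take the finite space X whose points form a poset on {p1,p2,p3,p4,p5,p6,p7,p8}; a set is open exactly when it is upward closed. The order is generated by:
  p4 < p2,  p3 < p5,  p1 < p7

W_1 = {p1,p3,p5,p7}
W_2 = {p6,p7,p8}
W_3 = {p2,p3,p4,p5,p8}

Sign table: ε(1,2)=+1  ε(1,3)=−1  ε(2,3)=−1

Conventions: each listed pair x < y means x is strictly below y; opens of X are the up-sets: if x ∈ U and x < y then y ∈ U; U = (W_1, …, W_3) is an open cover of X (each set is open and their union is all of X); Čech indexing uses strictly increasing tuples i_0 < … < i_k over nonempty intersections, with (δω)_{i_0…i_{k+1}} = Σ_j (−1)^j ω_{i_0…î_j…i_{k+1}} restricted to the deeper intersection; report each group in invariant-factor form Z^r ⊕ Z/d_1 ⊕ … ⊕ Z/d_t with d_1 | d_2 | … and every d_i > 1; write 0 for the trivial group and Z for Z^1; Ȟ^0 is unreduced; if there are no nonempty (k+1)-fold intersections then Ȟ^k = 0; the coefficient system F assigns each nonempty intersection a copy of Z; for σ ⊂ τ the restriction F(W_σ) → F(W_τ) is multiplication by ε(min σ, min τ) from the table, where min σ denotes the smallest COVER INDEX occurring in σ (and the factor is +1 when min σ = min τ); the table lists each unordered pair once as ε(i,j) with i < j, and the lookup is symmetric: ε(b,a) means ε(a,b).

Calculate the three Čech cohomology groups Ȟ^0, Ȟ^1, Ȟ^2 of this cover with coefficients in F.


nerve of the cover:
  W12={p7} W13={p3,p5} W23={p8}
C dims 3,3; δ0: rk 2, SNF 1^2
Ȟ^0 = (3 − 2) − 0 = 1, so Ȟ^0 ≅ Z
Ȟ^1 = (3 − 0) − 2 = 1, so Ȟ^1 ≅ Z
Ȟ^2 = (0 − 0) − 0 = 0, so Ȟ^2 ≅ 0

Ȟ^0(U;F) ≅ Z,  Ȟ^1(U;F) ≅ Z,  Ȟ^2(U;F) ≅ 0


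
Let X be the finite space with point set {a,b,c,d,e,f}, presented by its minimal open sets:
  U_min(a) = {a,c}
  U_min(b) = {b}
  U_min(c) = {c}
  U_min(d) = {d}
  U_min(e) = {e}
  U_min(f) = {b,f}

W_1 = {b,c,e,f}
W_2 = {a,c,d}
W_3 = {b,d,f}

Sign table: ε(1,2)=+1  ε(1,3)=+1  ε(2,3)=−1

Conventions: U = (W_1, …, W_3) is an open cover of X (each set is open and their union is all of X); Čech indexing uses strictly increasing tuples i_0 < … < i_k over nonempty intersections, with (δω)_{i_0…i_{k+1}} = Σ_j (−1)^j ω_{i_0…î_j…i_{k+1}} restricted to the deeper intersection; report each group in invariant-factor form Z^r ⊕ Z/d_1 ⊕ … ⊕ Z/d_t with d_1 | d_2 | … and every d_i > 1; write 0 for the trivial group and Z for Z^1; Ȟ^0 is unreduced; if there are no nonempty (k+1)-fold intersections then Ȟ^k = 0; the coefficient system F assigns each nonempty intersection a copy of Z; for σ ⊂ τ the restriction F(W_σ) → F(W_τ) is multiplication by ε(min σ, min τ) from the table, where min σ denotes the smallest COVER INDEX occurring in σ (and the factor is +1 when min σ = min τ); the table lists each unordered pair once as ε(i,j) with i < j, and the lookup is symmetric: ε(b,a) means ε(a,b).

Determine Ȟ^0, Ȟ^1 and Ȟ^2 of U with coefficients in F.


nonempty overlaps:
  W12={c} W13={b,f} W23={d}
C dims 3,3; δ0: rk 3, SNF 1^2·2
degree 0: 3−3−0 = 0 → Ȟ^0 ≅ 0
degree 1: 3−0−3 = 0 plus torsion [2] → Ȟ^1 ≅ Z/2
degree 2: 0−0−0 = 0 → Ȟ^2 ≅ 0

Ȟ^0 ≅ 0,  Ȟ^1 ≅ Z/2,  Ȟ^2 ≅ 0


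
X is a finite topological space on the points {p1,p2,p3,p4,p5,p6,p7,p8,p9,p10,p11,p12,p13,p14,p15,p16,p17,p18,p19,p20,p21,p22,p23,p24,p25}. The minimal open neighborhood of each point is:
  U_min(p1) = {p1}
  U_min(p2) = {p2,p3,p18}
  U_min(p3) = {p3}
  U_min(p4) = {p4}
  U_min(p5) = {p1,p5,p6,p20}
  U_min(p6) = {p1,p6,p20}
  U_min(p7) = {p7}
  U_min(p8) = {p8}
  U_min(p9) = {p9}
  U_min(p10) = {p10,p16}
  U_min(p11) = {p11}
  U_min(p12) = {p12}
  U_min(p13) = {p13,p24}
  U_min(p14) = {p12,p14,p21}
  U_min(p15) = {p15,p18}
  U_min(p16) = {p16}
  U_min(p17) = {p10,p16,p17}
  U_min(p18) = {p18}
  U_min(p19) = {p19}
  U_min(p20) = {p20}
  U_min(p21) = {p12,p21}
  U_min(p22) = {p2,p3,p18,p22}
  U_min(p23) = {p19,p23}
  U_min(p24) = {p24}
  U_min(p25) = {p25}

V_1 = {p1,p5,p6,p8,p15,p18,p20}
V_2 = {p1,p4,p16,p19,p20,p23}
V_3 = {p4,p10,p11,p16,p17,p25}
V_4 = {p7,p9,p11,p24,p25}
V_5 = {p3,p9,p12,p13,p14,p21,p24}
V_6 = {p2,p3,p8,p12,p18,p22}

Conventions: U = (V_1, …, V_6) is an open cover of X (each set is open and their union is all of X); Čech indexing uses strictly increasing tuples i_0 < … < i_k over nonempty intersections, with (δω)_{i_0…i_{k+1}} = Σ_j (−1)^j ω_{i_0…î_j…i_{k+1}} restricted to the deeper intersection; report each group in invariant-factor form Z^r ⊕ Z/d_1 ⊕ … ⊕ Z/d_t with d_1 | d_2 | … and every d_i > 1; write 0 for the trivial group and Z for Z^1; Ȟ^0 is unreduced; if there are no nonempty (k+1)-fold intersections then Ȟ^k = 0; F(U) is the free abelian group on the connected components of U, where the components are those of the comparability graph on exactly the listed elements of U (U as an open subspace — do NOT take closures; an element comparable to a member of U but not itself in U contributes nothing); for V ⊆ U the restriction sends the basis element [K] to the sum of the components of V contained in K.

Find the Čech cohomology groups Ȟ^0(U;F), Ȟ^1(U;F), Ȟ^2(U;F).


Ȟ^0(U;F) ≅ Z^12, Ȟ^1(U;F) ≅ 0 and Ȟ^2(U;F) ≅ 0

nerve simplices:
  V12={p1,p20} V16={p8,p18} V23={p4,p16} V34={p11,p25} V45={p9,p24} V56={p3,p12}
components per intersection:
  V1: {p1,p5,p6,p20} {p8} {p15,p18}
  V2: {p1} {p4} {p16} {p19,p23} {p20}
  V3: {p4} {p10,p16,p17} {p11} {p25}
  V4: {p7} {p9} {p11} {p24} {p25}
  V5: {p3} {p9} {p12,p14,p21} {p13,p24}
  V6: {p2,p3,p18,p22} {p8} {p12}
  V12: {p1} {p20}
  V16: {p8} {p18}
  V23: {p4} {p16}
  V34: {p11} {p25}
  V45: {p9} {p24}
  V56: {p3} {p12}
C dims 24,12; δ0: rk 12, SNF 1^12
degree 0: 24−12−0 = 12 → Ȟ^0 ≅ Z^12
degree 1: 12−0−12 = 0 → Ȟ^1 ≅ 0
degree 2: 0−0−0 = 0 → Ȟ^2 ≅ 0


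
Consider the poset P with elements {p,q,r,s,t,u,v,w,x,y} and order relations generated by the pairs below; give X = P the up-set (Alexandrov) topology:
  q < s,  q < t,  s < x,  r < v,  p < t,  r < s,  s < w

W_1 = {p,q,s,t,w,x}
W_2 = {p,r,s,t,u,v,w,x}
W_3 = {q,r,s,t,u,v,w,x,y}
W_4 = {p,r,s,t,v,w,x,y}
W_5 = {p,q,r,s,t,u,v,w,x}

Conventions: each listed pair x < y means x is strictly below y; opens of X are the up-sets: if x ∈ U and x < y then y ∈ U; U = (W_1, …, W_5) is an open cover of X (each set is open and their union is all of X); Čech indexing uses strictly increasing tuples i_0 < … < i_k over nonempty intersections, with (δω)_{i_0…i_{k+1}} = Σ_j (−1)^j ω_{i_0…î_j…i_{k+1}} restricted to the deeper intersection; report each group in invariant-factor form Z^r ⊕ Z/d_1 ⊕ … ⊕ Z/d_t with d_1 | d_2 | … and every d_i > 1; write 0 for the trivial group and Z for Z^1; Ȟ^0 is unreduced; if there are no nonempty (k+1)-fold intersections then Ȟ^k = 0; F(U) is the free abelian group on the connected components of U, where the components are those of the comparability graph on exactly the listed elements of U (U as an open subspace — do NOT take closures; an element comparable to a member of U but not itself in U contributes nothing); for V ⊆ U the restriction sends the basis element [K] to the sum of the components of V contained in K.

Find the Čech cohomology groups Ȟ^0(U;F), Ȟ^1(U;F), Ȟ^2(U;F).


Ȟ^0 ≅ Z^3, Ȟ^1 ≅ 0, Ȟ^2 ≅ 0

intersection data:
  W12={p,s,t,w,x} W13={q,s,t,w,x} W14={p,s,t,w,x} W15={p,q,s,t,w,x} W23={r,s,t,u,v,w,x} W24={p,r,s,t,v,w,x} W25={p,r,s,t,u,v,w,x} W34={r,s,t,v,w,x,y} W35={q,r,s,t,u,v,w,x} W45={p,r,s,t,v,w,x}
  W123={s,t,w,x} W124={p,s,t,w,x} W125={p,s,t,w,x} W134={s,t,w,x} W135={q,s,t,w,x} W145={p,s,t,w,x} W234={r,s,t,v,w,x} W235={r,s,t,u,v,w,x} W245={p,r,s,t,v,w,x} W345={r,s,t,v,w,x}
  W1234={s,t,w,x} W1235={s,t,w,x} W1245={p,s,t,w,x} W1345={s,t,w,x} W2345={r,s,t,v,w,x}
  W12345={s,t,w,x}
components per intersection:
  W1: {p,q,s,t,w,x}
  W2: {p,t} {r,s,v,w,x} {u}
  W3: {q,r,s,t,v,w,x} {u} {y}
  W4: {p,t} {r,s,v,w,x} {y}
  W5: {p,q,r,s,t,v,w,x} {u}
  W12: {p,t} {s,w,x}
  W13: {q,s,t,w,x}
  W14: {p,t} {s,w,x}
  W15: {p,q,s,t,w,x}
  W23: {r,s,v,w,x} {t} {u}
  W24: {p,t} {r,s,v,w,x}
  W25: {p,t} {r,s,v,w,x} {u}
  W34: {r,s,v,w,x} {t} {y}
  W35: {q,r,s,t,v,w,x} {u}
  W45: {p,t} {r,s,v,w,x}
  W123: {s,w,x} {t}
  W124: {p,t} {s,w,x}
  W125: {p,t} {s,w,x}
  W134: {s,w,x} {t}
  W135: {q,s,t,w,x}
  W145: {p,t} {s,w,x}
  W234: {r,s,v,w,x} {t}
  W235: {r,s,v,w,x} {t} {u}
  W245: {p,t} {r,s,v,w,x}
  W345: {r,s,v,w,x} {t}
  W1234: {s,w,x} {t}
  W1235: {s,w,x} {t}
  W1245: {p,t} {s,w,x}
  W1345: {s,w,x} {t}
  W2345: {r,s,v,w,x} {t}
  W12345: {s,w,x} {t}
C dims 12,21,20,10; δ0: rk 9, SNF 1^9; δ1: rk 12, SNF 1^12; δ2: rk 8, SNF 1^8
Ȟ^0 = (12 − 9) − 0 = 3, so Ȟ^0 ≅ Z^3
Ȟ^1 = (21 − 12) − 9 = 0, so Ȟ^1 ≅ 0
Ȟ^2 = (20 − 8) − 12 = 0, so Ȟ^2 ≅ 0


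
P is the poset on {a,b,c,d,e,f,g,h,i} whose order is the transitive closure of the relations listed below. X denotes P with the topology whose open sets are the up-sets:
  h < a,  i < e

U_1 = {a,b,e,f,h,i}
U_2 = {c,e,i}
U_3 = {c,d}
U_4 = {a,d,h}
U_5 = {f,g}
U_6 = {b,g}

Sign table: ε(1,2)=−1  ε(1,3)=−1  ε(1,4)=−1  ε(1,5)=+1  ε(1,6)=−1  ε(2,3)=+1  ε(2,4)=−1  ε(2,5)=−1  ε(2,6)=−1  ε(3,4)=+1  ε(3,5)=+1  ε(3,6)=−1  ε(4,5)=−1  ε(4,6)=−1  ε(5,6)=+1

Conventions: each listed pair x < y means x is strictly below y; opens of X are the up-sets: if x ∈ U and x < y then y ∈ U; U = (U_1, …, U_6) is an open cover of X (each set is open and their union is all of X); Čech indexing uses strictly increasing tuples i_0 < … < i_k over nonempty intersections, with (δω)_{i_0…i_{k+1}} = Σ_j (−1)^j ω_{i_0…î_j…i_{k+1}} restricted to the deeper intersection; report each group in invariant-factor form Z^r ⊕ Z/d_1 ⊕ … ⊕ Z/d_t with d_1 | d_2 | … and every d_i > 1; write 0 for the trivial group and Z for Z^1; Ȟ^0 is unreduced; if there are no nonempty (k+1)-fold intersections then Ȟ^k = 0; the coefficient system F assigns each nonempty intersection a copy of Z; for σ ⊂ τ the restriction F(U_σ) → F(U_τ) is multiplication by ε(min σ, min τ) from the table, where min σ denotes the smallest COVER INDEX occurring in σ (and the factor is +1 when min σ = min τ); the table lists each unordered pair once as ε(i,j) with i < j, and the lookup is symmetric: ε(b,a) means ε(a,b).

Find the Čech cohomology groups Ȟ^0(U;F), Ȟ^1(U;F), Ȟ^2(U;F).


cover nerve:
  U12={e,i} U14={a,h} U15={f} U16={b} U23={c} U34={d} U56={g}
C dims 6,7; δ0: rk 6, SNF 1^5·2
Ȟ^0: (6−6)−0=0 ⇒ 0
Ȟ^1: (7−0)−6=1 plus torsion [2] ⇒ Z ⊕ Z/2
Ȟ^2: (0−0)−0=0 ⇒ 0

Ȟ^0(U;F) ≅ 0,  Ȟ^1(U;F) ≅ Z ⊕ Z/2,  Ȟ^2(U;F) ≅ 0


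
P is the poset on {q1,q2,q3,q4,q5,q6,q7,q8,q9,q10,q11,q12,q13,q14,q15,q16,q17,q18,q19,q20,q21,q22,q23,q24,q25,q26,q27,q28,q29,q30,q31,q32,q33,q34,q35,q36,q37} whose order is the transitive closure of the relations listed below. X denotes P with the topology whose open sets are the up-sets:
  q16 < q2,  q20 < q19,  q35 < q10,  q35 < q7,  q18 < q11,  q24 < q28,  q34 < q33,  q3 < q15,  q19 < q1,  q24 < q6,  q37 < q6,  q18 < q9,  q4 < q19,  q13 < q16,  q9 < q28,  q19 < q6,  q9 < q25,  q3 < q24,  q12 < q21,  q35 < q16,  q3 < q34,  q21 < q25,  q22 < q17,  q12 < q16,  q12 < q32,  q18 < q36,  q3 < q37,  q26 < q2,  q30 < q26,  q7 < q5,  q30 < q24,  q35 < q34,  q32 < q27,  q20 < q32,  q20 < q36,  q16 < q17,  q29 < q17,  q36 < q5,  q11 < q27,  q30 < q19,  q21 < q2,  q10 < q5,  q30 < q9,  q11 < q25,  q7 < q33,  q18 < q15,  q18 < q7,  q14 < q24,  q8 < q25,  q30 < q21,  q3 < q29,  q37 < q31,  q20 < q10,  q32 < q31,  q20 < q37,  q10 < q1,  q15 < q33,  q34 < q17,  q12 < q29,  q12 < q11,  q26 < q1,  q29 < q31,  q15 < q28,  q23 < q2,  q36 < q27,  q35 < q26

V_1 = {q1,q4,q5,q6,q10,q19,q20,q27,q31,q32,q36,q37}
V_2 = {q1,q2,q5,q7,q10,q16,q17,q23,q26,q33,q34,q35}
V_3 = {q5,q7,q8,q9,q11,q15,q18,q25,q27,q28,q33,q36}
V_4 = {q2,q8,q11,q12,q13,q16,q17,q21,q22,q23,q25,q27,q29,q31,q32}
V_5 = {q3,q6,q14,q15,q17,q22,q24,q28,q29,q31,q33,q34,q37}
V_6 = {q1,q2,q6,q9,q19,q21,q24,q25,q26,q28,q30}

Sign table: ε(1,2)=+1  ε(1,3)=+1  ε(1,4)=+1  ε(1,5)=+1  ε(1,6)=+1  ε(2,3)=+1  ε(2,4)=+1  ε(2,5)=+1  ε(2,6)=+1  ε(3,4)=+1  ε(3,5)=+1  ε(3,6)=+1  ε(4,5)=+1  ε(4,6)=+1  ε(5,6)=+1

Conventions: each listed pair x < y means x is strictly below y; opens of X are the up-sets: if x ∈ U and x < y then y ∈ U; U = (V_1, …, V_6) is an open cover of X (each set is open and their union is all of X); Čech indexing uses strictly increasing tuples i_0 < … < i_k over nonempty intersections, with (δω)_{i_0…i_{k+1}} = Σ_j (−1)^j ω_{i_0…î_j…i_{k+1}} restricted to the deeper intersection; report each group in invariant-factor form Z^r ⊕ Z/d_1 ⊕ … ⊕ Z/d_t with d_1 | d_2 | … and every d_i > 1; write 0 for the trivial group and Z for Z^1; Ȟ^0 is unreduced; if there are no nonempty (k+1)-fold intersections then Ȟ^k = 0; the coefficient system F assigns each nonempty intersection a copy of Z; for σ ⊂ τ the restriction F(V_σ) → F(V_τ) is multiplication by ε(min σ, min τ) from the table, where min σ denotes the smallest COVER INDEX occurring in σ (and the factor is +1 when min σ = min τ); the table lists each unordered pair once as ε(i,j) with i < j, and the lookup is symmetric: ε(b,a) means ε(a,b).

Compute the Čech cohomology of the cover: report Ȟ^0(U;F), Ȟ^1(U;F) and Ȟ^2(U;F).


Ȟ^0(U;F) ≅ Z, Ȟ^1(U;F) ≅ 0, Ȟ^2(U;F) ≅ Z/2

nonempty intersections:
  V12={q1,q5,q10} V13={q5,q27,q36} V14={q27,q31,q32} V15={q6,q31,q37} V16={q1,q6,q19} V23={q5,q7,q33} V24={q2,q16,q17,q23} V25={q17,q33,q34} V26={q1,q2,q26} V34={q8,q11,q25,q27} V35={q15,q28,q33} V36={q9,q25,q28} V45={q17,q22,q29,q31} V46={q2,q21,q25} V56={q6,q24,q28}
  V123={q5} V126={q1} V134={q27} V145={q31} V156={q6} V235={q33} V245={q17} V246={q2} V346={q25} V356={q28}
C dims 6,15,10; δ0: rk 5, SNF 1^5; δ1: rk 10, SNF 1^9·2
Ȟ^0: (6−5)−0=1 ⇒ Z
Ȟ^1: (15−10)−5=0 ⇒ 0
Ȟ^2: (10−0)−10=0 plus torsion [2] ⇒ Z/2


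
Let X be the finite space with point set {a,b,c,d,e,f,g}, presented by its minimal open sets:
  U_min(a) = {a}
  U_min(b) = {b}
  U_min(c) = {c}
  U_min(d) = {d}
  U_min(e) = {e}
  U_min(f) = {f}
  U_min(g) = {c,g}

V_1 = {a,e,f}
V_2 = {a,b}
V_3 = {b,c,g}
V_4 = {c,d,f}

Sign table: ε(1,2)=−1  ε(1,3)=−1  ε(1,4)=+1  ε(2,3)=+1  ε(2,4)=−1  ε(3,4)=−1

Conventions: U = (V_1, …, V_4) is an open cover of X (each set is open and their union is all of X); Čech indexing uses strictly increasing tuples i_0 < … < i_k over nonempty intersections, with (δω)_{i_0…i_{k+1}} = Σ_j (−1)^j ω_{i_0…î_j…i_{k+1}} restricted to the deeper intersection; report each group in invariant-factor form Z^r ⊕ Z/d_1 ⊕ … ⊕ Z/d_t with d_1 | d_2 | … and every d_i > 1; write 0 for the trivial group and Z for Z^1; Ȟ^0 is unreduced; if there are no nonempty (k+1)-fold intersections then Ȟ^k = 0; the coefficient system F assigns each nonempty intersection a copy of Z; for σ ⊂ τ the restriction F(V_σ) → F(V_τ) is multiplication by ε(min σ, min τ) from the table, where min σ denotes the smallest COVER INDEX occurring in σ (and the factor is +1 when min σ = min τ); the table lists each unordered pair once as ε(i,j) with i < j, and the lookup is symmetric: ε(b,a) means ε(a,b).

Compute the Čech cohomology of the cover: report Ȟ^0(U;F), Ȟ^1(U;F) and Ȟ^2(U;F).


nerve simplices:
  V12={a} V14={f} V23={b} V34={c}
C dims 4,4; δ0: rk 3, SNF 1^3
degree 0: 4−3−0 = 1 → Ȟ^0 ≅ Z
degree 1: 4−0−3 = 1 → Ȟ^1 ≅ Z
degree 2: 0−0−0 = 0 → Ȟ^2 ≅ 0

Ȟ^0 ≅ Z, Ȟ^1 ≅ Z and Ȟ^2 ≅ 0


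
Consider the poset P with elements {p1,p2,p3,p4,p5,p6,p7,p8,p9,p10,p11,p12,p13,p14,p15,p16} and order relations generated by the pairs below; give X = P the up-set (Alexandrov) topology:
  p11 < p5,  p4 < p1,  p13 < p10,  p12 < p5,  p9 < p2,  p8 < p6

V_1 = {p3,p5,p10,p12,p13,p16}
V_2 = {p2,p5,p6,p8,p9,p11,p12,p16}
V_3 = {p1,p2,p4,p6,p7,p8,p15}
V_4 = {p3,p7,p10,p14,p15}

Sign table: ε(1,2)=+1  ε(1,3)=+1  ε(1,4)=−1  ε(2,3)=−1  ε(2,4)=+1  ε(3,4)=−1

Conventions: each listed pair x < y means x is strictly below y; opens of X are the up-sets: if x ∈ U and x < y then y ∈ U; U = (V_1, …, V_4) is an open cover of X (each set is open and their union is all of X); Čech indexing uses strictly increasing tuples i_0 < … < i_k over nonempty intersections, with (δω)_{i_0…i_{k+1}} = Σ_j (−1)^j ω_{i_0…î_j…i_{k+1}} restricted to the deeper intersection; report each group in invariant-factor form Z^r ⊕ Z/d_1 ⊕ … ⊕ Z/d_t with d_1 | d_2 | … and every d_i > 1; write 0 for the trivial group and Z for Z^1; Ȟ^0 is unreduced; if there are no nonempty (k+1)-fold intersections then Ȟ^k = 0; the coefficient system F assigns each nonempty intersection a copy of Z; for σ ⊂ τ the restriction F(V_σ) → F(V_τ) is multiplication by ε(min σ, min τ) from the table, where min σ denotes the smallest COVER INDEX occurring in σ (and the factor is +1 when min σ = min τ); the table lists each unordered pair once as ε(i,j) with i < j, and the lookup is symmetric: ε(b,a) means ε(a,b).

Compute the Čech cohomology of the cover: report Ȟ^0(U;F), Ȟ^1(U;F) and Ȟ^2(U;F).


nonempty intersections:
  V12={p5,p12,p16} V14={p3,p10} V23={p2,p6,p8} V34={p7,p15}
C dims 4,4; δ0: rk 4, SNF 1^3·2
Ȟ^0: (4−4)−0=0 ⇒ 0
Ȟ^1: (4−0)−4=0 plus torsion [2] ⇒ Z/2
Ȟ^2: (0−0)−0=0 ⇒ 0

Ȟ^0 = 0,  Ȟ^1 = Z/2,  Ȟ^2 = 0


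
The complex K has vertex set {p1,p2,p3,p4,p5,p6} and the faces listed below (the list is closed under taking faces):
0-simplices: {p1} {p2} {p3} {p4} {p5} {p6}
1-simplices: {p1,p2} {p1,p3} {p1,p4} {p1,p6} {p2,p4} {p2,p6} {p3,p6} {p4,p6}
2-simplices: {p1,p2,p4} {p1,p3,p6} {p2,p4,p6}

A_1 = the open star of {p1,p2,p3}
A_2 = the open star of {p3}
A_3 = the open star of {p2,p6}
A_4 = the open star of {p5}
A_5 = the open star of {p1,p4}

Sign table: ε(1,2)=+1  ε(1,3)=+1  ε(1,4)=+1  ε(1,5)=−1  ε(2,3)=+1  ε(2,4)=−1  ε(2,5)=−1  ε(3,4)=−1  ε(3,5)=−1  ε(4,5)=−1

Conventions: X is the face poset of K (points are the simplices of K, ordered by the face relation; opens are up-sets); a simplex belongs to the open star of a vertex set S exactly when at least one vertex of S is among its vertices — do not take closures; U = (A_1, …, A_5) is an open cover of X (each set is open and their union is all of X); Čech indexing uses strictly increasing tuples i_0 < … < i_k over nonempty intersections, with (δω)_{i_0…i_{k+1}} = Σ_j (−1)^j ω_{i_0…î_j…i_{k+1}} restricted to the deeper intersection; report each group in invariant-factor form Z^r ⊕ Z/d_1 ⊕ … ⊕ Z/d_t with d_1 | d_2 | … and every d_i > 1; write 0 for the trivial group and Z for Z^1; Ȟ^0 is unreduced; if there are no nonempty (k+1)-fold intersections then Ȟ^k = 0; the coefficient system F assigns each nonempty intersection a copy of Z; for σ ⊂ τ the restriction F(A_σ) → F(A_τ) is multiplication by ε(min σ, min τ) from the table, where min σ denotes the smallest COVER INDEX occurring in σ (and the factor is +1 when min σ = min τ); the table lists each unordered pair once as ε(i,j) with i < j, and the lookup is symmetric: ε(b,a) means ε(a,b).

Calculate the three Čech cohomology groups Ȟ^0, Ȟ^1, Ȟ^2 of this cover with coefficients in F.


Ȟ^0 ≅ Z^2, Ȟ^1 ≅ 0 and Ȟ^2 ≅ 0

nerve simplices:
  A1={{p1},{p2},{p3},{p1,p2},{p1,p3},{p1,p4},{p1,p6},{p2,p4},{p2,p6},{p3,p6},{p1,p2,p4},{p1,p3,p6},{p2,p4,p6}} A2={{p3},{p1,p3},{p3,p6},{p1,p3,p6}} A3={{p2},{p6},{p1,p2},{p1,p6},{p2,p4},{p2,p6},{p3,p6},{p4,p6},{p1,p2,p4},{p1,p3,p6},{p2,p4,p6}} A4={{p5}} A5={{p1},{p4},{p1,p2},{p1,p3},{p1,p4},{p1,p6},{p2,p4},{p4,p6},{p1,p2,p4},{p1,p3,p6},{p2,p4,p6}}
  A12={{p3},{p1,p3},{p3,p6},{p1,p3,p6}} A13={{p2},{p1,p2},{p1,p6},{p2,p4},{p2,p6},{p3,p6},{p1,p2,p4},{p1,p3,p6},{p2,p4,p6}} A15={{p1},{p1,p2},{p1,p3},{p1,p4},{p1,p6},{p2,p4},{p1,p2,p4},{p1,p3,p6},{p2,p4,p6}} A23={{p3,p6},{p1,p3,p6}} A25={{p1,p3},{p1,p3,p6}} A35={{p1,p2},{p1,p6},{p2,p4},{p4,p6},{p1,p2,p4},{p1,p3,p6},{p2,p4,p6}}
  A123={{p3,p6},{p1,p3,p6}} A125={{p1,p3},{p1,p3,p6}} A135={{p1,p2},{p1,p6},{p2,p4},{p1,p2,p4},{p1,p3,p6},{p2,p4,p6}} A235={{p1,p3,p6}}
  A1235={{p1,p3,p6}}
C dims 5,6,4,1; δ0: rk 3, SNF 1^3; δ1: rk 3, SNF 1^3; δ2: rk 1, SNF 1^1
degree 0: 5−3−0 = 2 → Ȟ^0 ≅ Z^2
degree 1: 6−3−3 = 0 → Ȟ^1 ≅ 0
degree 2: 4−1−3 = 0 → Ȟ^2 ≅ 0


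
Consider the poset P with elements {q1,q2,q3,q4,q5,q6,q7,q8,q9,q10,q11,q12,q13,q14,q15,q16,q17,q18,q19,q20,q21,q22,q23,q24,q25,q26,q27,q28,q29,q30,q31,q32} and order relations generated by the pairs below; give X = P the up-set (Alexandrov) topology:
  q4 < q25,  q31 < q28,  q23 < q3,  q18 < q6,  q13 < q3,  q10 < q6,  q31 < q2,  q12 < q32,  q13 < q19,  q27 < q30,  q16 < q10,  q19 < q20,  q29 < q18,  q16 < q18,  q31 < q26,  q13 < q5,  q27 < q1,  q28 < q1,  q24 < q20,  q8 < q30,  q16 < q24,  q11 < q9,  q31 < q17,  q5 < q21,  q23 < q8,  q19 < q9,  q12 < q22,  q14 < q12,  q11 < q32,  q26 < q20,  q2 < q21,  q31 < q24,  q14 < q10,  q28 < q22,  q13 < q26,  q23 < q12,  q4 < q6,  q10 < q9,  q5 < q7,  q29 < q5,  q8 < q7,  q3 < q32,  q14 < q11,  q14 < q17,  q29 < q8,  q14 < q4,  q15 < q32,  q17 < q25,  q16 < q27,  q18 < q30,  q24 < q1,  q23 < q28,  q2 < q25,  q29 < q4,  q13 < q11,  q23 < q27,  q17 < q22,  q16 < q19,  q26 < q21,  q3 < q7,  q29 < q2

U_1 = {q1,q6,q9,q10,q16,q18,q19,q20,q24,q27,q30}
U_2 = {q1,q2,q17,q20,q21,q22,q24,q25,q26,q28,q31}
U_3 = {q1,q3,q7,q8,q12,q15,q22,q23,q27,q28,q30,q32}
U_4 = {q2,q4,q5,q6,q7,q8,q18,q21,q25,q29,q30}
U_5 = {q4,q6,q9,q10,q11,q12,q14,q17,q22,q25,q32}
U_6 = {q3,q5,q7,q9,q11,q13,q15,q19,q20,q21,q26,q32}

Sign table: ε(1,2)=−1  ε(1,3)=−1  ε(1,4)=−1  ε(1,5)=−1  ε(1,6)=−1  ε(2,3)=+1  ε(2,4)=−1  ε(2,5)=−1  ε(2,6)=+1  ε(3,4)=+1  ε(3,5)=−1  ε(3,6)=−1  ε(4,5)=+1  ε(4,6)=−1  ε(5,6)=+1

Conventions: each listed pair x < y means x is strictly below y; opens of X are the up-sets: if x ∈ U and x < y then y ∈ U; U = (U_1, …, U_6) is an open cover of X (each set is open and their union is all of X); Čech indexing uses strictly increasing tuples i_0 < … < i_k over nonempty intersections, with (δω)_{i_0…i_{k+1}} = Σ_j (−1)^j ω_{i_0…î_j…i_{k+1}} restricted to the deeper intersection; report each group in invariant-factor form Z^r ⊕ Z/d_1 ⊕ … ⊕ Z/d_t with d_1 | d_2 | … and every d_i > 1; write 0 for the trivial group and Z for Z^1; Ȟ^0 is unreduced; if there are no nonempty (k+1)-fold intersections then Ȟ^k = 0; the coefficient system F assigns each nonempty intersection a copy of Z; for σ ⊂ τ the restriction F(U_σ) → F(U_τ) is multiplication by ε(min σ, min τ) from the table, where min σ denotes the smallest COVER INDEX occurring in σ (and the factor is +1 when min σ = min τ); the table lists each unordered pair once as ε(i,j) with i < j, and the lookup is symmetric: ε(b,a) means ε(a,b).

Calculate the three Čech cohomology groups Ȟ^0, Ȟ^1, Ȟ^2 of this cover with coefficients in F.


nerve of the cover:
  U12={q1,q20,q24} U13={q1,q27,q30} U14={q6,q18,q30} U15={q6,q9,q10} U16={q9,q19,q20} U23={q1,q22,q28} U24={q2,q21,q25} U25={q17,q22,q25} U26={q20,q21,q26} U34={q7,q8,q30} U35={q12,q22,q32} U36={q3,q7,q15,q32} U45={q4,q6,q25} U46={q5,q7,q21} U56={q9,q11,q32}
  U123={q1} U126={q20} U134={q30} U145={q6} U156={q9} U235={q22} U245={q25} U246={q21} U346={q7} U356={q32}
C dims 6,15,10; δ0: rk 6, SNF 1^5·2; δ1: rk 9, SNF 1^9
Ȟ^0 = (6 − 6) − 0 = 0, so Ȟ^0 ≅ 0
Ȟ^1 = (15 − 9) − 6 = 0 plus torsion [2], so Ȟ^1 ≅ Z/2
Ȟ^2 = (10 − 0) − 9 = 1, so Ȟ^2 ≅ Z

Ȟ^0 ≅ 0, Ȟ^1 ≅ Z/2 and Ȟ^2 ≅ Z


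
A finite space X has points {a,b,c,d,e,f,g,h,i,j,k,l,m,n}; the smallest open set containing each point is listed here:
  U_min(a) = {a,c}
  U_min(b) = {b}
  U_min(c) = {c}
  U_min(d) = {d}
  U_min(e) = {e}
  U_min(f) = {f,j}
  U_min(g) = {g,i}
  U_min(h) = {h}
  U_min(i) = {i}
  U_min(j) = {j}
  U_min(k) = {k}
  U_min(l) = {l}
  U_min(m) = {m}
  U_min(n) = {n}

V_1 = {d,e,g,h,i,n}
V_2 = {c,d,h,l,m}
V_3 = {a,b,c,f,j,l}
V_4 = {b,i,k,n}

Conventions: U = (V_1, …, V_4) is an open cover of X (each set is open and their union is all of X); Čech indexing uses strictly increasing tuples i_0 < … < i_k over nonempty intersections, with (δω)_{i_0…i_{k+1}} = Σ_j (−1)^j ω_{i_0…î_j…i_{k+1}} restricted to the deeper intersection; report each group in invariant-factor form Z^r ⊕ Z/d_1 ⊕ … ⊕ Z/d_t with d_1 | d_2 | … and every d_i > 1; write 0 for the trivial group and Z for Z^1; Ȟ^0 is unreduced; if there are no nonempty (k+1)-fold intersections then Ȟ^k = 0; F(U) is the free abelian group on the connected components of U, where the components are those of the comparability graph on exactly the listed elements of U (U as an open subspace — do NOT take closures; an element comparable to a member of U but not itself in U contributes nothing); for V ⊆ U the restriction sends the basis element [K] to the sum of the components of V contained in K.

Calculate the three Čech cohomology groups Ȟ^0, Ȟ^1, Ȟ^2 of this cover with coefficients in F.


Ȟ^0 = Z^11; Ȟ^1 = 0; Ȟ^2 = 0

intersection data:
  V12={d,h} V14={i,n} V23={c,l} V34={b}
components per intersection:
  V1: {d} {e} {g,i} {h} {n}
  V2: {c} {d} {h} {l} {m}
  V3: {a,c} {b} {f,j} {l}
  V4: {b} {i} {k} {n}
  V12: {d} {h}
  V14: {i} {n}
  V23: {c} {l}
  V34: {b}
C dims 18,7; δ0: rk 7, SNF 1^7
Ȟ^0 = (18 − 7) − 0 = 11, so Ȟ^0 ≅ Z^11
Ȟ^1 = (7 − 0) − 7 = 0, so Ȟ^1 ≅ 0
Ȟ^2 = (0 − 0) − 0 = 0, so Ȟ^2 ≅ 0
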